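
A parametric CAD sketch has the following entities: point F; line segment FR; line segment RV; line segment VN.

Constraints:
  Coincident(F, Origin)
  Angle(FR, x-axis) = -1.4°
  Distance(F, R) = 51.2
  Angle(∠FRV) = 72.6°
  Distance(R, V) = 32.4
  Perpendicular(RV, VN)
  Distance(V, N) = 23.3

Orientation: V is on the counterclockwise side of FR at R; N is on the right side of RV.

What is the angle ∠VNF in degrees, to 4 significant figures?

13.32°

∠FRV = 72.6°, so RV runs at -1.4° + (180° − 72.6°) = 106.0° from the x-axis; with |RV| = 32.4, V = R + 32.4·(cos 106.0°, sin 106.0°) = (42.25, 29.89). RV ⟂ VN; with |VN| = 23.3 on the right of RV, N = V + 23.3·(0.9613, 0.2756) = (64.65, 36.32). Then cos ∠VNF = NV·NF / (|NV||NF|), giving 13.32°.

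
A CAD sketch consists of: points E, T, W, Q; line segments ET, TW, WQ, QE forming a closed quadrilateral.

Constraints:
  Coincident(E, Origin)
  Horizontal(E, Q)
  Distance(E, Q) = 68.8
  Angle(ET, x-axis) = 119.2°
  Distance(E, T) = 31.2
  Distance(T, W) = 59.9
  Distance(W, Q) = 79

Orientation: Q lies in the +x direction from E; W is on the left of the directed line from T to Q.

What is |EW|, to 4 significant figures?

73.81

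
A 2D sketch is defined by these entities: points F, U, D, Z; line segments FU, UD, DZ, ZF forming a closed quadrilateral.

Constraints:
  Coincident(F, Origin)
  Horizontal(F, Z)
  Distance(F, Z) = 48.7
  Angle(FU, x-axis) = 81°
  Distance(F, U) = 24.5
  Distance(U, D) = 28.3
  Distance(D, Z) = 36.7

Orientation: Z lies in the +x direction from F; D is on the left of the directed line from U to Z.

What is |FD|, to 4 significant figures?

44.65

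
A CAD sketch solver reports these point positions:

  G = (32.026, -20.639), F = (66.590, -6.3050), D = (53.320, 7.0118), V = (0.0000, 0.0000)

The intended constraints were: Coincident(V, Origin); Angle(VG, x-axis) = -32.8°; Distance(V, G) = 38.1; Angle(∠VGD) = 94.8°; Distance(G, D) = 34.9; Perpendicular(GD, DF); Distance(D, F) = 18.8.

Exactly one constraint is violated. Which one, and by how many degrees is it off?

Perpendicular(GD, DF) — off by 7.50°.

V = (0.00, 0.00) ✓; VG at -32.80° ✓; |VG| = 38.10 ✓; ∠VGD = 94.80° ✓; |GD| = 34.90 ✓; ∠(GD, DF) = 97.50° ✗; |DF| = 18.80 ✓.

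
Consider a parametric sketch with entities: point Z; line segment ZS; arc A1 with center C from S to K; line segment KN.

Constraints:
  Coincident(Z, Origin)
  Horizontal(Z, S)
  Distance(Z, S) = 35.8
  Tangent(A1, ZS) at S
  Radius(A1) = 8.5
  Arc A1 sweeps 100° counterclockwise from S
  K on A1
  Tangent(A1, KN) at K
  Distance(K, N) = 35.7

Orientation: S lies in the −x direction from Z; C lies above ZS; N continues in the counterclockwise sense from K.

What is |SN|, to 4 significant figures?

45.19

On A1, S sits at bearing -90° from C; a 100° counterclockwise sweep puts K at bearing 10°, so K = C + 8.5·(cos 10°, sin 10°) = (-27.43, 9.976). Tangency of A1 to KN means the radius CK is perpendicular to KN, so KN runs along (−sin 10°, cos 10°); with |KN| = 35.7, N = (-33.63, 45.13). Then |SN| = |N − S| = 45.19.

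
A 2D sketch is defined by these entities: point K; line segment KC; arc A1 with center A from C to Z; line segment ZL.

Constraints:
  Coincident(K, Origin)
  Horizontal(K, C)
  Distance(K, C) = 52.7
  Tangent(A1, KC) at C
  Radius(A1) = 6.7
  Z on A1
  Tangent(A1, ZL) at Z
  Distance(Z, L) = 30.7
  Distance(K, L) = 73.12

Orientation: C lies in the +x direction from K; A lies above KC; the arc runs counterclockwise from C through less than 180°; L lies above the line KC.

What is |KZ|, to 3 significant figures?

59.6

K is at the origin; KC is horizontal with |KC| = 52.7 and C on the +x side, so C = (52.7, 0.00). Tangency of A1 to KC means the radius AC is perpendicular to KC, so A = C + (0, 6.7) = (52.7, 6.70). Since AZ ⟂ ZL (tangency), |AL| = √(6.7² + 30.7²) = 31.4 regardless of where Z sits on A1. So L lies on both circle(K, 73.12) and circle(A, 31.4); the above-KC intersection is L = (63.5, 36.2). Z is the foot of the tangent from L: Z = (59.3, 5.78).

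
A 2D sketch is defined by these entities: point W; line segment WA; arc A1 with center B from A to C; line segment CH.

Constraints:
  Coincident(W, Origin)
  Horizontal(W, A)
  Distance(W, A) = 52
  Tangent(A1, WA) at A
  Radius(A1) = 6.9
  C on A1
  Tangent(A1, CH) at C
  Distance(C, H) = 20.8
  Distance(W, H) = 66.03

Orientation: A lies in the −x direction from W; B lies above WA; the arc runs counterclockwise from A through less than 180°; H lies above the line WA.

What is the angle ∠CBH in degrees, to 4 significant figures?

71.65°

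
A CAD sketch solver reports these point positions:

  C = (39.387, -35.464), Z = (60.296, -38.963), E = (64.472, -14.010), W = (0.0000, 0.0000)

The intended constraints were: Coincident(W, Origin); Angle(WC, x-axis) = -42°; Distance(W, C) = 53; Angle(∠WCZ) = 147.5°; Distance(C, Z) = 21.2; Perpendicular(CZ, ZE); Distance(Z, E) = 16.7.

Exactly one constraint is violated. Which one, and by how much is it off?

Distance(Z, E) = 16.7 — off by 8.60.

W = (0.00, 0.00) ✓; WC at -42.00° ✓; |WC| = 53.00 ✓; ∠WCZ = 147.5° ✓; |CZ| = 21.20 ✓; ∠(CZ, ZE) = 90.00° ✓; |ZE| = 25.30 ✗.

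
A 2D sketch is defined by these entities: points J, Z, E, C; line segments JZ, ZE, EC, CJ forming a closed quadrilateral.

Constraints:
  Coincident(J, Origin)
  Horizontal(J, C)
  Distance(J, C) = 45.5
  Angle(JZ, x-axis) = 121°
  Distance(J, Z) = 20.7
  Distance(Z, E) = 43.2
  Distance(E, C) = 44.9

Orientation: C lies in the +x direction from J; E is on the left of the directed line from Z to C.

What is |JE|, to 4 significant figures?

48.15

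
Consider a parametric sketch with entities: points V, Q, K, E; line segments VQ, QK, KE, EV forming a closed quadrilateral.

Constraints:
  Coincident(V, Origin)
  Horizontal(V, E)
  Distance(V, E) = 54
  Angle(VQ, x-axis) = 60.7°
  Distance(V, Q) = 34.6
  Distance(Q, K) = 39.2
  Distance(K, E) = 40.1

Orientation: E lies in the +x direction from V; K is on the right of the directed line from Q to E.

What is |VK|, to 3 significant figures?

17.4

V is at the origin; VE is horizontal with |VE| = 54.0 and E in +x, so E = (54.0, 0). VQ runs at 60.7° with |VQ| = 34.6, so Q = (16.9, 30.2). K is determined by |QK| = 39.2 and |KE| = 40.1 together: it lies at the intersection of circle(Q, 39.2) and circle(E, 40.1). With |QE| = 47.8, the foot of the radical line on QE is 23.2 from Q and the perpendicular offset is √(39.2² − 23.2²) = 31.6. Taking the right-of-QE solution: K = (14.9, -8.97).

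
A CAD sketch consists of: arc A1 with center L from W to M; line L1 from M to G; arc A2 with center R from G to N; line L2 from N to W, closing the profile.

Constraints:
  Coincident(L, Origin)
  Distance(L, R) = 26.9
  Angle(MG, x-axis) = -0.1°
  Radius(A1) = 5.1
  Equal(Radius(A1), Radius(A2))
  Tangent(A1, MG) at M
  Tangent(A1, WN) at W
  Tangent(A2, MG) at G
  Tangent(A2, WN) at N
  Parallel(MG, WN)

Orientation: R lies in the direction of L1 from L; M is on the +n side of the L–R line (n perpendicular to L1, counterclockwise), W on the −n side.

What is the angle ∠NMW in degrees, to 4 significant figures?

69.23°

Tangency of A1 to both parallel lines with radius 5.1 puts M and W at L ± 5.1·n: M = (0.008901, 5.100), W = (-0.008901, -5.100). Equal radii place G and N the same way about R: G = R + 5.1·n = (26.91, 5.053), N = R − 5.1·n = (26.89, -5.147). Then cos ∠NMW = MN·MW / (|MN||MW|), giving 69.23°.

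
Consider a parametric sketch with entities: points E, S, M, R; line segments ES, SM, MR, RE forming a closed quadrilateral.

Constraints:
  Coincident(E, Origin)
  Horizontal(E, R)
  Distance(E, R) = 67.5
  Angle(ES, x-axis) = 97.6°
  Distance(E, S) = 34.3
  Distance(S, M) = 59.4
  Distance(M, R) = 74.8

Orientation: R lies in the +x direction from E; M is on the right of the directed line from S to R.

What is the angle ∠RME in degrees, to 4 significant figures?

63.73°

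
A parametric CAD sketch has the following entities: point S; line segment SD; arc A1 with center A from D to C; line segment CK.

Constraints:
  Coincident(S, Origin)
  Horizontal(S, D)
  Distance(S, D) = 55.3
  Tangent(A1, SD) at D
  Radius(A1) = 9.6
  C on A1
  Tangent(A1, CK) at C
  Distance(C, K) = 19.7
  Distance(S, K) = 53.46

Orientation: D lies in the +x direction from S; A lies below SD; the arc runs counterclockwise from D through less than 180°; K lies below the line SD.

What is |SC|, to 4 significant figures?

46.63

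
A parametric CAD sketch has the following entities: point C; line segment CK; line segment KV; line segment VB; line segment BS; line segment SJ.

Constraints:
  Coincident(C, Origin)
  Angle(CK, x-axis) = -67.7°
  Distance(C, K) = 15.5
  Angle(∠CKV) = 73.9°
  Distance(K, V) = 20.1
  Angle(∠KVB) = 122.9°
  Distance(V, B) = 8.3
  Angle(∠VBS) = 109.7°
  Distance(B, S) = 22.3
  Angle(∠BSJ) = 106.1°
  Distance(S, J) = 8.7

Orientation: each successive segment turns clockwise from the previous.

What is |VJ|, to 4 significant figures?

27.52

∠VBS = 109.7° gives BS at 58.80° from the x-axis; with |BS| = 22.3, S = (-7.783, 9.004). ∠BSJ = 106.1° gives SJ at -15.10° from the x-axis; with |SJ| = 8.7, J = (0.6161, 6.738). Then |VJ| = |J − V| = 27.52.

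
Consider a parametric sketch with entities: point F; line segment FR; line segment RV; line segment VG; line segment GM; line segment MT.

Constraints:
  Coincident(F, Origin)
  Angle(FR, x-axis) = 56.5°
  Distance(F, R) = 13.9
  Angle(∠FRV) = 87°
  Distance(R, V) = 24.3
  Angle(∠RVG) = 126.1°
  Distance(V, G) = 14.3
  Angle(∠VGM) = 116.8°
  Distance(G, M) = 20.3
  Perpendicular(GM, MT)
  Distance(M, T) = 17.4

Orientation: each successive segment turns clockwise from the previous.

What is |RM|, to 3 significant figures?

37.8

∠RVG = 126.1° gives VG at -90.4° from the x-axis; with |VG| = 14.3, G = (27.1, -17.2). ∠VGM = 116.8° gives GM at -154° from the x-axis; with |GM| = 20.3, M = (8.92, -26.2). Then |RM| = |M − R| = 37.8.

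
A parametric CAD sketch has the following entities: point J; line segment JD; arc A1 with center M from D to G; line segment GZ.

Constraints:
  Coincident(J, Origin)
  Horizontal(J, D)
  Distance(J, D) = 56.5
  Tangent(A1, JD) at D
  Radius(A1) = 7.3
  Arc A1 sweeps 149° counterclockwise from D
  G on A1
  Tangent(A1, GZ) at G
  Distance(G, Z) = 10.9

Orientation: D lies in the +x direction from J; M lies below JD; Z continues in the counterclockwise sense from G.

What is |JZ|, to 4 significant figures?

64.98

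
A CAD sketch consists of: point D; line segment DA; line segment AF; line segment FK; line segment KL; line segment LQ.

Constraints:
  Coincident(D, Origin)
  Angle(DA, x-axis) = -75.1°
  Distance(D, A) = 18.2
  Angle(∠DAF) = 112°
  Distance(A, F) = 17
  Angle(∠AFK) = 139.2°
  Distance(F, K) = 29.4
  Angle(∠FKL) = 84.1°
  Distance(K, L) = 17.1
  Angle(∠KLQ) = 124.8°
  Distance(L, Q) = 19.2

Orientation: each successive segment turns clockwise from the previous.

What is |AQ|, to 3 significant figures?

28.1

D is at the origin; DA runs at -75.1° with length 18.2, so A = (4.68, -17.6). ∠DAF = 112.0° gives AF at -143° from the x-axis; with |AF| = 17.0, F = (-8.91, -27.8). ∠AFK = 139.2° gives FK at 176° from the x-axis; with |FK| = 29.4, K = (-38.2, -25.8). ∠FKL = 84.1° gives KL at 80.2° from the x-axis; with |KL| = 17.1, L = (-35.3, -8.95). ∠KLQ = 124.8° gives LQ at 25.0° from the x-axis; with |LQ| = 19.2, Q = (-17.9, -0.831). Then |AQ| = |Q − A| = 28.1.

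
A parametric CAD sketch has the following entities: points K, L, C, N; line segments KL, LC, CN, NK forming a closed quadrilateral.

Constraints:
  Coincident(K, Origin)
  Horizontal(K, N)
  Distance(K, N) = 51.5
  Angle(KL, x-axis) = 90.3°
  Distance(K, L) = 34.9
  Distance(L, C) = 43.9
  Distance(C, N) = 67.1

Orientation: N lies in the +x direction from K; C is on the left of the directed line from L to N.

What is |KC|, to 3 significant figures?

72.0

Checks: K = (0.00, 0.00) ✓; |LC| = 43.90 ✓; |CN| = 67.10 ✓.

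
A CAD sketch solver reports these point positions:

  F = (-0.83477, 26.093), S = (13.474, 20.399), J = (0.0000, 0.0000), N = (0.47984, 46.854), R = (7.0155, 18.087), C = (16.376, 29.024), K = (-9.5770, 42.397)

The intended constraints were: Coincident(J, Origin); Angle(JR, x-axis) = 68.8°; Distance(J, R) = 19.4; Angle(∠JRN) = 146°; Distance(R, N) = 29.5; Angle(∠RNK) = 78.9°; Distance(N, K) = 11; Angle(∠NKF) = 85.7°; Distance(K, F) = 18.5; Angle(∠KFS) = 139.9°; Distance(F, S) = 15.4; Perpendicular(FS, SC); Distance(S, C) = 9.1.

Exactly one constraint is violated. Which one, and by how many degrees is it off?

Perpendicular(FS, SC) — off by 3.10°.

J = (0.00, 0.00) ✓; JR at 68.80° ✓; |JR| = 19.40 ✓; ∠JRN = 146.0° ✓; |RN| = 29.50 ✓; ∠RNK = 78.90° ✓; |NK| = 11.00 ✓; ∠NKF = 85.70° ✓; |KF| = 18.50 ✓; ∠KFS = 139.9° ✓; |FS| = 15.40 ✓; ∠(FS, SC) = 93.10° ✗; |SC| = 9.100 ✓.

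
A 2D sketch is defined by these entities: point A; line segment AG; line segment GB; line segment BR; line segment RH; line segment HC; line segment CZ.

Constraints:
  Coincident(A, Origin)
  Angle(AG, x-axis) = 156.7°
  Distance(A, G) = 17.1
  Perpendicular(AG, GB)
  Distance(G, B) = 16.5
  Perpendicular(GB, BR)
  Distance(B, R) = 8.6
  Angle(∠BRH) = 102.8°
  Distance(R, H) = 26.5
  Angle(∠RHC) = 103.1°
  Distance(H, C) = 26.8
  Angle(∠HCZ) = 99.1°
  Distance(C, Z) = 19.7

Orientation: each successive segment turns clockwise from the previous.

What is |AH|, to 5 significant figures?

9.7043

A is at the origin; AG runs at 156.7° with length 17.1, so G = (-15.705, 6.7638). AG is perpendicular to GB, so GB runs at 66.700°; with |GB| = 16.5, B = (-9.1789, 21.918). The perpendicularity gives BR at right angles to GB, so BR runs at -23.300°; with |BR| = 8.6, R = (-1.2803, 18.517). ∠BRH = 102.8° gives RH at -100.50° from the x-axis; with |RH| = 26.5, H = (-6.1095, -7.5398). Then |AH| = |H − A| = 9.7043.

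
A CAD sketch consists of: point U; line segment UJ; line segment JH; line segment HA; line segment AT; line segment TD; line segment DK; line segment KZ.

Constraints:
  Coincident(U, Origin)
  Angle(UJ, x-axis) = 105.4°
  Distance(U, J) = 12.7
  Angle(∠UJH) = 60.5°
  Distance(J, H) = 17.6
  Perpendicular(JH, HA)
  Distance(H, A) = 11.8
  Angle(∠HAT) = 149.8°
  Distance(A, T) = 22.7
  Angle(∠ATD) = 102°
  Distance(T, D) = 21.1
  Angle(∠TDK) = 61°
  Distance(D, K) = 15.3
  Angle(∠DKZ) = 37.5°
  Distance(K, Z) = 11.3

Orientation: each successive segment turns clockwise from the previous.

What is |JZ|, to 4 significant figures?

25.97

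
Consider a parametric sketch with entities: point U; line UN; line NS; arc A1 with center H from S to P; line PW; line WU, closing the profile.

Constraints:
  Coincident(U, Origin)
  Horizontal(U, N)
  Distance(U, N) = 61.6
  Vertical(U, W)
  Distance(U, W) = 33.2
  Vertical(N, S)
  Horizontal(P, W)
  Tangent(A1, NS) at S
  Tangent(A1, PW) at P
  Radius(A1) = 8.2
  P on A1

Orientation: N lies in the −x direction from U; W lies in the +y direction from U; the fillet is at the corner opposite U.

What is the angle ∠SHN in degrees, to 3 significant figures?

71.8°

U is at the origin; UN is horizontal with |UN| = 61.6 and N on the −x side, so N = (-61.6, 0.00). U and W share the same x with |UW| = 33.2 and W on the +y side, so W = (0.00, 33.2). The virtual corner opposite U is at (-61.6, 33.2). The tangent condition forces HS to be normal to NS and since A1 is tangent to PW there, HP ⟂ PW, with radius 8.2, so the center H sits 8.2 in from both sides at H = (-53.4, 25.0). That places the tangent points at S = (-61.6, 25.0) on NS and P = (-53.4, 33.2) on PW. Then cos ∠SHN = HS·HN / (|HS||HN|), giving 71.8°.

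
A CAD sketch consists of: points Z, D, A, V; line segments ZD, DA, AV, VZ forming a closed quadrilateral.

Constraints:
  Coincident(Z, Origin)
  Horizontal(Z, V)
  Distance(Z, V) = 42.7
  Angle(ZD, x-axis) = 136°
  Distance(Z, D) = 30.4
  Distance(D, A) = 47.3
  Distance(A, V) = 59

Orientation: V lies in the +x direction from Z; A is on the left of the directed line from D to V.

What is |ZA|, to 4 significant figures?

53.60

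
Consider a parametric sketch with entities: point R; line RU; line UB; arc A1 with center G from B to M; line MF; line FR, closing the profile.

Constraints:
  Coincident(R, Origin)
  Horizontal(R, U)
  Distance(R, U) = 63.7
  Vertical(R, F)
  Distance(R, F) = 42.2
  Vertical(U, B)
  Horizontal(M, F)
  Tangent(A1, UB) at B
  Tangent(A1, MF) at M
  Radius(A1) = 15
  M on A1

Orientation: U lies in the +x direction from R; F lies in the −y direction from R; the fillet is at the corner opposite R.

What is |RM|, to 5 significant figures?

64.440

R is at the origin; R and U share the same y with |RU| = 63.7 and U on the +x side, so U = (63.700, 0.0000). R and F share the same x with |RF| = 42.2 and F on the −y side, so F = (0.0000, -42.200). The virtual corner opposite R is at (63.700, -42.200). The tangent condition forces GB to be normal to UB and tangency of A1 to MF means the radius GM is perpendicular to MF, with radius 15.0, so the center G sits 15.0 in from both sides at G = (48.700, -27.200). That places the tangent points at B = (63.700, -27.200) on UB and M = (48.700, -42.200) on MF. Then |RM| = |M − R| = 64.440.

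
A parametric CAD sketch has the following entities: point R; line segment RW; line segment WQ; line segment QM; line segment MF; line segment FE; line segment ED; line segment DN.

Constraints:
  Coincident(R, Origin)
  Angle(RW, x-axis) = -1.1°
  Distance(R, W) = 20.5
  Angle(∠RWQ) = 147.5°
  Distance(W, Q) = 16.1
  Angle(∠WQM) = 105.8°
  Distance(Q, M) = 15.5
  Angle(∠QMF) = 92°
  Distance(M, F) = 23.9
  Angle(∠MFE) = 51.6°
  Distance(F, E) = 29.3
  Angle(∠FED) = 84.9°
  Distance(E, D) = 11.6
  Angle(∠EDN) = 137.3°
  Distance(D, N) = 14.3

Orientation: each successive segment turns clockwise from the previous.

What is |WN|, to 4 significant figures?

26.99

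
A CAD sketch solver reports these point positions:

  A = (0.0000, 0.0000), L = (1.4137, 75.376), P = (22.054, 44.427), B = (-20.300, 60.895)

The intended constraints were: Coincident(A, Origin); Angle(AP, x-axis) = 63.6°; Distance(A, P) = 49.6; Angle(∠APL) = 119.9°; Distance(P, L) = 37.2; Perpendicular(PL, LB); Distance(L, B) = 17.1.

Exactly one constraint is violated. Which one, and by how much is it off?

Distance(L, B) = 17.1 — off by 9.00.

A = (0.00, 0.00) ✓; AP at 63.60° ✓; |AP| = 49.60 ✓; ∠APL = 119.9° ✓; |PL| = 37.20 ✓; ∠(PL, LB) = 90.00° ✓; |LB| = 26.10 ✗.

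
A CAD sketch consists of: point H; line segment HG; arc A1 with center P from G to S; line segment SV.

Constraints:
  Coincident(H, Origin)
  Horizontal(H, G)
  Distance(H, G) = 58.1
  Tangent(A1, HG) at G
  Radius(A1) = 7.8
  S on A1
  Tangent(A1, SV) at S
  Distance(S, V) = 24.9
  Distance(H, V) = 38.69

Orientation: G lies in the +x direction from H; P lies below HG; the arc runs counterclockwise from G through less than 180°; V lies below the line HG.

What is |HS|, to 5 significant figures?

53.036

Checks: |PS| = 7.800 ✓; ∠(PS, SV) = 90.00° ✓; |SV| = 24.90 ✓; |HV| = 38.69 ✓.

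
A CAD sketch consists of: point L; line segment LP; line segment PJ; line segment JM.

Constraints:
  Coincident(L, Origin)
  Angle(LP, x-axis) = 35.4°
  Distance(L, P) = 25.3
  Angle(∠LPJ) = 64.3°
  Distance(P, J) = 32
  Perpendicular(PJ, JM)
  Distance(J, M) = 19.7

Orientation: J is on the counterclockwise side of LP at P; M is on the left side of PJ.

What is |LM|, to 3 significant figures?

21.3

L is at the origin; LP runs at 35.4° with length 25.3, so P = 25.3·(cos 35.4°, sin 35.4°) = (20.6, 14.7). ∠LPJ = 64.3°, so PJ runs at 35.4° + (180° − 64.3°) = 151° from the x-axis; with |PJ| = 32.0, J = P + 32.0·(cos 151°, sin 151°) = (-7.39, 30.1). PJ is perpendicular to JM; with |JM| = 19.7 on the left of PJ, M = J + 19.7·(-0.483, -0.875) = (-16.9, 12.9). Then |LM| = |M − L| = 21.3.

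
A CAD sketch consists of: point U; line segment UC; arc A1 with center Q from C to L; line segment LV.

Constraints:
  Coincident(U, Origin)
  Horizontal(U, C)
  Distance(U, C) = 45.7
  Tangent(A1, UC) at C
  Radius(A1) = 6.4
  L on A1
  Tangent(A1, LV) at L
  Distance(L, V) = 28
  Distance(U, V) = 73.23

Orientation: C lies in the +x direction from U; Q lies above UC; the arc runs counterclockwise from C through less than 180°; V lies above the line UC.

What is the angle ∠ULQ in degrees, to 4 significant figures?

46.63°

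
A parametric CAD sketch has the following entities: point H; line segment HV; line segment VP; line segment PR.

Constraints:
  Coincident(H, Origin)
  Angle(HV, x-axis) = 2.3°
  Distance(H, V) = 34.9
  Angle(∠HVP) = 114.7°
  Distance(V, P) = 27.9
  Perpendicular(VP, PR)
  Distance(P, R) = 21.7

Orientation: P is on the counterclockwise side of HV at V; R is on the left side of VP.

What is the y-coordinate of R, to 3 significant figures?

35.5

H is at the origin; HV runs at 2.3° with length 34.9, so V = 34.9·(cos 2.3°, sin 2.3°) = (34.9, 1.40). ∠HVP = 114.7°, so VP runs at 2.3° + (180° − 114.7°) = 67.6° from the x-axis; with |VP| = 27.9, P = V + 27.9·(cos 67.6°, sin 67.6°) = (45.5, 27.2). The perpendicularity gives PR at right angles to VP; with |PR| = 21.7 on the left of VP, R = P + 21.7·(-0.925, 0.381) = (25.4, 35.5). So R.y = 35.5.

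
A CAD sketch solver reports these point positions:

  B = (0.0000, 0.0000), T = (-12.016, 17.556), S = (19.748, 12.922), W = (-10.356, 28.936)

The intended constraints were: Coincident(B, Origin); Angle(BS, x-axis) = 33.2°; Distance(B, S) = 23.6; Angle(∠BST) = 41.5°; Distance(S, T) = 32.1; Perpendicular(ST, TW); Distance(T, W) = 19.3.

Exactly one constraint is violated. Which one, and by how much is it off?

Distance(T, W) = 19.3 — off by 7.80.

B = (0.00, 0.00) ✓; BS at 33.20° ✓; |BS| = 23.60 ✓; ∠BST = 41.50° ✓; |ST| = 32.10 ✓; ∠(ST, TW) = 90.00° ✓; |TW| = 11.50 ✗.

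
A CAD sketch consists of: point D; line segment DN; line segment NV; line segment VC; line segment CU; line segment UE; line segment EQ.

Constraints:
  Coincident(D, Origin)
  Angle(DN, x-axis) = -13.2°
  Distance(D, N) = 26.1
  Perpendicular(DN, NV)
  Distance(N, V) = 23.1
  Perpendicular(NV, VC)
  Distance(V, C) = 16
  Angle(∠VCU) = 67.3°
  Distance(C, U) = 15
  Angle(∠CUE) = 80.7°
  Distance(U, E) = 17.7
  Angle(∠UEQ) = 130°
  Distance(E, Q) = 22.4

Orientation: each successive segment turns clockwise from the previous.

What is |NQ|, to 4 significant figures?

41.58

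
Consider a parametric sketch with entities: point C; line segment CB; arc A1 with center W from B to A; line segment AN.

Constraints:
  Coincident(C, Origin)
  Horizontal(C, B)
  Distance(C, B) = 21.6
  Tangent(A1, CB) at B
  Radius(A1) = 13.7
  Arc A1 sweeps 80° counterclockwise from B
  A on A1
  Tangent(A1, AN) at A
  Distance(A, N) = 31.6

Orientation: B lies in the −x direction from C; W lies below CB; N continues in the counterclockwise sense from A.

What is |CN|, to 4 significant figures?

58.72

C is at the origin; CB is horizontal with |CB| = 21.6 and B on the −x side, so B = (-21.60, 0.000). Tangency of A1 to CB means the radius WB is perpendicular to CB, so W = B + (0, -13.7) = (-21.60, -13.70). On A1, B sits at bearing 90° from W; an 80° counterclockwise sweep puts A at bearing 170°, so A = W + 13.7·(cos 170°, sin 170°) = (-35.09, -11.32). Since A1 is tangent to AN there, WA ⟂ AN, so AN runs along (−sin 170°, cos 170°); with |AN| = 31.6, N = (-40.58, -42.44). Then |CN| = |N − C| = 58.72.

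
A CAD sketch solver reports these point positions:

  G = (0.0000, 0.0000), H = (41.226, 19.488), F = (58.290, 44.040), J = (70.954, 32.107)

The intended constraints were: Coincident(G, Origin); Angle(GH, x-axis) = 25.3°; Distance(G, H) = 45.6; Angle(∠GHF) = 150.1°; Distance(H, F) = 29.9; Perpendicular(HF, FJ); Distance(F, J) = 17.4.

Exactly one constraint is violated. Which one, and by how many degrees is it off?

Perpendicular(HF, FJ) — off by 8.50°.

G = (0.00, 0.00) ✓; GH at 25.30° ✓; |GH| = 45.60 ✓; ∠GHF = 150.1° ✓; |HF| = 29.90 ✓; ∠(HF, FJ) = 98.50° ✗; |FJ| = 17.40 ✓.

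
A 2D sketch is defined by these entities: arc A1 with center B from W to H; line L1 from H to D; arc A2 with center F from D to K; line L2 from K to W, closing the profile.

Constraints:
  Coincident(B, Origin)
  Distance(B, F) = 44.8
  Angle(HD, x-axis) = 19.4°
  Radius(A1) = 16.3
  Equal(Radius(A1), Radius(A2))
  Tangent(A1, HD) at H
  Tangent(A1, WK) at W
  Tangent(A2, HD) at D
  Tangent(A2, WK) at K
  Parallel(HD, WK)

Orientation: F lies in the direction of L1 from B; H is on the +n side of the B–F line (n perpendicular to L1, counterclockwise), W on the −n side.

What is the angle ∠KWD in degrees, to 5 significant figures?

36.043°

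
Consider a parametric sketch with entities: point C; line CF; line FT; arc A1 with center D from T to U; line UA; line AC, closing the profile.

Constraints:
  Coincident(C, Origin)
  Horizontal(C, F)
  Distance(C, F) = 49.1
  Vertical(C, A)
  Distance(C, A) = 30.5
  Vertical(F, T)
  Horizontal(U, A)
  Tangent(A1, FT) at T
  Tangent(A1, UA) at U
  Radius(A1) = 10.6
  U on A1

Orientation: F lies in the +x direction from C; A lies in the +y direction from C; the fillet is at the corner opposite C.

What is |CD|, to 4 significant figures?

43.34

C is at the origin; C and F share the same y with |CF| = 49.1 and F on the +x side, so F = (49.10, 0.000). CA is vertical with |CA| = 30.5 and A on the +y side, so A = (0.000, 30.50). The virtual corner opposite C is at (49.10, 30.50). A1 meets FT tangentially, so DT is at right angles to FT and tangency of A1 to UA means the radius DU is perpendicular to UA, with radius 10.6, so the center D sits 10.6 in from both sides at D = (38.50, 19.90). Then |CD| = |D − C| = 43.34.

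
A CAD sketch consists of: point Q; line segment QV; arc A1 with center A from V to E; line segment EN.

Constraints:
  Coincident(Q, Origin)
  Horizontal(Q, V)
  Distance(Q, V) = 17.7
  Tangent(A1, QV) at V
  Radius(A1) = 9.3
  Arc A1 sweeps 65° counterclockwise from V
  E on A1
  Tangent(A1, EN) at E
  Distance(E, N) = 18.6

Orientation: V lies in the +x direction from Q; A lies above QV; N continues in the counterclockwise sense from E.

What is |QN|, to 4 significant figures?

40.61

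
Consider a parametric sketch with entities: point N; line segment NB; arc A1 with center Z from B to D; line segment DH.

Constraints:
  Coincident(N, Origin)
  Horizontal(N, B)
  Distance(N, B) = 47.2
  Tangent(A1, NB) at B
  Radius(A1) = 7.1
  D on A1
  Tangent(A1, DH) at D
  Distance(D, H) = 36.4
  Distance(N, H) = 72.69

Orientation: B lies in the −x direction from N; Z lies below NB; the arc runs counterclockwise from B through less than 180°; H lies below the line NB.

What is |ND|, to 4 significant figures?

54.58

N is at the origin; N and B share the same y with |NB| = 47.2 and B on the −x side, so B = (-47.20, 0.000). Since A1 is tangent to NB there, ZB ⟂ NB, so Z = B + (0, -7.1) = (-47.20, -7.100). Since ZD ⟂ DH (tangency), |ZH| = √(7.1² + 36.4²) = 37.09 regardless of where D sits on A1. So H lies on both circle(N, 72.69) and circle(Z, 37.09); the below-NB intersection is H = (-59.19, -42.19). D is the foot of the tangent from H: D = (-54.23, -6.133).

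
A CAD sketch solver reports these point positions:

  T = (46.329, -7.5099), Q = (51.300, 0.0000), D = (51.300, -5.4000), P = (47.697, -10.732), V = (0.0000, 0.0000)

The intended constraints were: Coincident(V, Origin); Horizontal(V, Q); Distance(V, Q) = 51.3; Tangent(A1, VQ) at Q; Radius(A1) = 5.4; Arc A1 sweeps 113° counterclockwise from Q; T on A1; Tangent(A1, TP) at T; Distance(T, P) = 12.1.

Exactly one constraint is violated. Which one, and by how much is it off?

Distance(T, P) = 12.1 — off by 8.60.

V = (0.00, 0.00) ✓; V.y = 0.00, Q.y = 0.00 ✓; |VQ| = 51.30 ✓; ∠(DQ, QV) = 90.00° ✓; |DQ| = 5.400 ✓; bearing(D→T) − bearing(D→Q) = 113.0° ✓; |DT| = 5.400 ✓; ∠(DT, TP) = 89.99° ✓; |TP| = 3.500 ✗.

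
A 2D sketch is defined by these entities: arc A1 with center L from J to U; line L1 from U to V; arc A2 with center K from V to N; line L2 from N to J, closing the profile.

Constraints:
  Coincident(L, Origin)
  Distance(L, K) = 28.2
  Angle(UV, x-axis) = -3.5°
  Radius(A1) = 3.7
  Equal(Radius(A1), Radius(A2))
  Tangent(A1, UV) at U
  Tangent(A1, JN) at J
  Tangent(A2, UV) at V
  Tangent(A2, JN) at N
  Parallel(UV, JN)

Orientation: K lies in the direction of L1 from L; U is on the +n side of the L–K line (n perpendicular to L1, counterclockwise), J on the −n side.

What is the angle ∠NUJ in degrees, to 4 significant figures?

75.30°

The slot axis is L1's direction at -3.5°, so u = (cos -3.5°, sin -3.5°) = (0.9981, -0.06105) and n = (−sin -3.5°, cos -3.5°) = (0.06105, 0.9981). L is at the origin and K lies 28.2 along u from L, so K = 28.2·u = (28.15, -1.722). Tangency of A1 to both parallel lines with radius 3.7 puts U and J at L ± 3.7·n: U = (0.2259, 3.693), J = (-0.2259, -3.693). Equal radii place V and N the same way about K: V = K + 3.7·n = (28.37, 1.972), N = K − 3.7·n = (27.92, -5.415). Then cos ∠NUJ = UN·UJ / (|UN||UJ|), giving 75.30°.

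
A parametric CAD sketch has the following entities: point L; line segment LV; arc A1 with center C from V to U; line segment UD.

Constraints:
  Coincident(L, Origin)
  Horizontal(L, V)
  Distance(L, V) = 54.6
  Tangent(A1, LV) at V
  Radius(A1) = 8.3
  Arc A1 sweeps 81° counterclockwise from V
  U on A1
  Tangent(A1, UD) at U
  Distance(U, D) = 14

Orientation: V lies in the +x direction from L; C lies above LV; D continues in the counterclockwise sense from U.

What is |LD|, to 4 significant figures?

68.24

L is at the origin; LV is horizontal with |LV| = 54.6 and V on the +x side, so V = (54.60, 0.000). Since A1 is tangent to LV there, CV ⟂ LV, so C = V + (0, 8.3) = (54.60, 8.300). On A1, V sits at bearing -90° from C; an 81° counterclockwise sweep puts U at bearing -9°, so U = C + 8.3·(cos -9°, sin -9°) = (62.80, 7.002). The tangent condition forces CU to be normal to UD, so UD runs along (−sin -9°, cos -9°); with |UD| = 14.0, D = (64.99, 20.83). Then |LD| = |D − L| = 68.24.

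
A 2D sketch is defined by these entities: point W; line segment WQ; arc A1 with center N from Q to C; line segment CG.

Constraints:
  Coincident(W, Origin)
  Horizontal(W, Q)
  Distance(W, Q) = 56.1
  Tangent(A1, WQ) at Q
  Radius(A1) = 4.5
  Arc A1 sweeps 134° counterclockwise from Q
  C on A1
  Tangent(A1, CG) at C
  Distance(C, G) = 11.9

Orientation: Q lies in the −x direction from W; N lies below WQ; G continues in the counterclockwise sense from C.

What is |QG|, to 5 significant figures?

16.949

W is at the origin; W and Q share the same y with |WQ| = 56.1 and Q on the −x side, so Q = (-56.100, 0.0000). Since A1 is tangent to WQ there, NQ ⟂ WQ, so N = Q + (0, -4.5) = (-56.100, -4.5000). On A1, Q sits at bearing 90° from N; a 134° counterclockwise sweep puts C at bearing 224°, so C = N + 4.5·(cos 224°, sin 224°) = (-59.337, -7.6260). The tangent condition forces NC to be normal to CG, so CG runs along (−sin 224°, cos 224°); with |CG| = 11.9, G = (-51.071, -16.186). Then |QG| = |G − Q| = 16.949.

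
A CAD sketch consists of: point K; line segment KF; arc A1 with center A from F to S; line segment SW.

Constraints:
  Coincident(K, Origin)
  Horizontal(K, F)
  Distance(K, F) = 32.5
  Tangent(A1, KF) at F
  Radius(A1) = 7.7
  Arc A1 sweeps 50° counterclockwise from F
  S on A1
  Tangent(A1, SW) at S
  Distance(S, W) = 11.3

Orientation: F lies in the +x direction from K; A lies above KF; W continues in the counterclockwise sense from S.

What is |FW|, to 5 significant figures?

17.417

K is at the origin; K and F share the same y with |KF| = 32.5 and F on the +x side, so F = (32.500, 0.0000). A1 meets KF tangentially, so AF is at right angles to KF, so A = F + (0, 7.7) = (32.500, 7.7000). On A1, F sits at bearing -90° from A; a 50° counterclockwise sweep puts S at bearing -40°, so S = A + 7.7·(cos -40°, sin -40°) = (38.399, 2.7505). Since A1 is tangent to SW there, AS ⟂ SW, so SW runs along (−sin -40°, cos -40°); with |SW| = 11.3, W = (45.662, 11.407). Then |FW| = |W − F| = 17.417.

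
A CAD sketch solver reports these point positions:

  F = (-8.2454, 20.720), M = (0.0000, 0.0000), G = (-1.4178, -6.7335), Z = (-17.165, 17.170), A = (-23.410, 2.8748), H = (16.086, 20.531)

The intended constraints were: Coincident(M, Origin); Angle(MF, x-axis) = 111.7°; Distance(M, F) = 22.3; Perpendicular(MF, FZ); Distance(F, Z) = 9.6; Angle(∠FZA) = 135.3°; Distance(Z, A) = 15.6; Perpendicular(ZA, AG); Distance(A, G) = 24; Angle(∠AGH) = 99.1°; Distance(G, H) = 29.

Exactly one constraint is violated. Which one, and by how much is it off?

Distance(G, H) = 29 — off by 3.40.

M = (0.00, 0.00) ✓; MF at 111.7° ✓; |MF| = 22.30 ✓; ∠(MF, FZ) = 90.00° ✓; |FZ| = 9.600 ✓; ∠FZA = 135.3° ✓; |ZA| = 15.60 ✓; ∠(ZA, AG) = 90.00° ✓; |AG| = 24.00 ✓; ∠AGH = 99.10° ✓; |GH| = 32.40 ✗.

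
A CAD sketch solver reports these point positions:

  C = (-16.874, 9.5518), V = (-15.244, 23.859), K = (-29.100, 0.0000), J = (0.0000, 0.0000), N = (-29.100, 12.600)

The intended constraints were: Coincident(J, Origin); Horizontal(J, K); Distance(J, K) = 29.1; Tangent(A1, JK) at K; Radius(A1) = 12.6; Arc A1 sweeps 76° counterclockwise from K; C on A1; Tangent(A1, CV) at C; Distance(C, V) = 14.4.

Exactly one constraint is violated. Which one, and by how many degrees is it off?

Tangent(A1, CV) at C — off by 7.50°.

J = (0.00, 0.00) ✓; J.y = 0.00, K.y = 0.00 ✓; |JK| = 29.10 ✓; ∠(NK, KJ) = 90.00° ✓; |NK| = 12.60 ✓; bearing(N→C) − bearing(N→K) = 76.00° ✓; |NC| = 12.60 ✓; ∠(NC, CV) = 82.50° ✗; |CV| = 14.40 ✓.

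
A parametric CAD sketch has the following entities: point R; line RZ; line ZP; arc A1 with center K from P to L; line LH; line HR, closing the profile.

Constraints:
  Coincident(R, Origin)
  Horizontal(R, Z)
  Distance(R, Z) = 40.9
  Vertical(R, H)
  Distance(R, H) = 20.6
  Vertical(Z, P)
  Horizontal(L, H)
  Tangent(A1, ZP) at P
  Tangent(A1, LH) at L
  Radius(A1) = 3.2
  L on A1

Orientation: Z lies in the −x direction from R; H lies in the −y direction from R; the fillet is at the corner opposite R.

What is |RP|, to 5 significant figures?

44.447

R is at the origin; RZ is horizontal with |RZ| = 40.9 and Z on the −x side, so Z = (-40.900, 0.0000). R and H share the same x with |RH| = 20.6 and H on the −y side, so H = (0.0000, -20.600). The virtual corner opposite R is at (-40.900, -20.600). The tangent condition forces KP to be normal to ZP and since A1 is tangent to LH there, KL ⟂ LH, with radius 3.2, so the center K sits 3.2 in from both sides at K = (-37.700, -17.400). That places the tangent points at P = (-40.900, -17.400) on ZP and L = (-37.700, -20.600) on LH. Then |RP| = |P − R| = 44.447.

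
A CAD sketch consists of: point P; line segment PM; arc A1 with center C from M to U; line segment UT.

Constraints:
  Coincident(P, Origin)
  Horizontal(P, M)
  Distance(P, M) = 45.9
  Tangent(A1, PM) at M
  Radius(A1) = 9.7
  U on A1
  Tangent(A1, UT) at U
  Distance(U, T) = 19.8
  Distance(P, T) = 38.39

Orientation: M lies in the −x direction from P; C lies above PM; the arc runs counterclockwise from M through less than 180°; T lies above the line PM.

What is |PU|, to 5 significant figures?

37.392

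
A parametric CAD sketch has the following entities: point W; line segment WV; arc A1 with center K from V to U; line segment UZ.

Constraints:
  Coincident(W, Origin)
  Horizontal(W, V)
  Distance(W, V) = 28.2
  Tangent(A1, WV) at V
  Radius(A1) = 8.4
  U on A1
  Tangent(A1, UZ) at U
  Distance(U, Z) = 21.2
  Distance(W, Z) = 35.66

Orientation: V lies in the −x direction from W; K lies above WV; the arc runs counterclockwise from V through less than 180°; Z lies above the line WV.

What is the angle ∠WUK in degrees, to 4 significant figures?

156.8°

W is at the origin; WV is horizontal with |WV| = 28.2 and V on the −x side, so V = (-28.20, 0.000). Since A1 is tangent to WV there, KV ⟂ WV, so K = V + (0, 8.4) = (-28.20, 8.400). Since KU ⟂ UZ (tangency), |KZ| = √(8.4² + 21.2²) = 22.80 regardless of where U sits on A1. So Z lies on both circle(W, 35.66) and circle(K, 22.80); the above-WV intersection is Z = (-19.85, 29.62). U is the foot of the tangent from Z: U = (-19.80, 8.422).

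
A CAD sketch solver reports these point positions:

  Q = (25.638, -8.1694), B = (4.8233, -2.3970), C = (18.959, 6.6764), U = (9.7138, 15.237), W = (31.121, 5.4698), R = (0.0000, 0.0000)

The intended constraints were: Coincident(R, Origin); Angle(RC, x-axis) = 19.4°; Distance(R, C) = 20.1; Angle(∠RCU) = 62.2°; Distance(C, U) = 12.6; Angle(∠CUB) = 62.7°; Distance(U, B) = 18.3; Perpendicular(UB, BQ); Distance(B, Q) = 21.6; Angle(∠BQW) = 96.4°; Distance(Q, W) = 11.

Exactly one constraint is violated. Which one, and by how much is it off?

Distance(Q, W) = 11 — off by 3.70.

R = (0.00, 0.00) ✓; RC at 19.40° ✓; |RC| = 20.10 ✓; ∠RCU = 62.20° ✓; |CU| = 12.60 ✓; ∠CUB = 62.70° ✓; |UB| = 18.30 ✓; ∠(UB, BQ) = 90.00° ✓; |BQ| = 21.60 ✓; ∠BQW = 96.40° ✓; |QW| = 14.70 ✗.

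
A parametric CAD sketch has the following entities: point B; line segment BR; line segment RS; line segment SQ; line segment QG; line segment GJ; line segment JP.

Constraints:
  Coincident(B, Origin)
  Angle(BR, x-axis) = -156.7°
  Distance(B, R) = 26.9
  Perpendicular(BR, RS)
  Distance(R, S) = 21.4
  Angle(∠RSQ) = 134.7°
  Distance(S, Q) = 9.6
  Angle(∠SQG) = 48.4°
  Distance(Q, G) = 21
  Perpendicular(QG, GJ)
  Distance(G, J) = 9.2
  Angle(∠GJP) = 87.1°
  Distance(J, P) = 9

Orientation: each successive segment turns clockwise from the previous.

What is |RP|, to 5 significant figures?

15.736

QG ⟂ GJ, so GJ runs at -153.60°; with |GJ| = 9.2, J = (-28.478, -4.9850). ∠GJP = 87.1° gives JP at 113.50° from the x-axis; with |JP| = 9.0, P = (-32.067, 3.2685). Then |RP| = |P − R| = 15.736.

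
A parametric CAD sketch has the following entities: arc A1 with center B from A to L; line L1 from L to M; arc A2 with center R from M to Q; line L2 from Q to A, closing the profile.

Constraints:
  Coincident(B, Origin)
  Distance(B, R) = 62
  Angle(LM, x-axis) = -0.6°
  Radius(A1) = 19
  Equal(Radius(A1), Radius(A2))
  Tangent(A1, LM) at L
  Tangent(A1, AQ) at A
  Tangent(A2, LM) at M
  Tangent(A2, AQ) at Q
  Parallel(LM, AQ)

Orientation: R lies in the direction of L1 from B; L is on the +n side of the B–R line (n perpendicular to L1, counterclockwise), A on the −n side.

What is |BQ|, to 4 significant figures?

64.85

The slot axis is L1's direction at -0.6°, so u = (cos -0.6°, sin -0.6°) = (0.9999, -0.01047) and n = (−sin -0.6°, cos -0.6°) = (0.01047, 0.9999). B is at the origin and R lies 62.0 along u from B, so R = 62.0·u = (62.00, -0.6493). Tangency of A1 to both parallel lines with radius 19.0 puts L and A at B ± 19.0·n: L = (0.1990, 19.00), A = (-0.1990, -19.00). Equal radii place M and Q the same way about R: M = R + 19.0·n = (62.20, 18.35), Q = R − 19.0·n = (61.80, -19.65). Then |BQ| = |Q − B| = 64.85.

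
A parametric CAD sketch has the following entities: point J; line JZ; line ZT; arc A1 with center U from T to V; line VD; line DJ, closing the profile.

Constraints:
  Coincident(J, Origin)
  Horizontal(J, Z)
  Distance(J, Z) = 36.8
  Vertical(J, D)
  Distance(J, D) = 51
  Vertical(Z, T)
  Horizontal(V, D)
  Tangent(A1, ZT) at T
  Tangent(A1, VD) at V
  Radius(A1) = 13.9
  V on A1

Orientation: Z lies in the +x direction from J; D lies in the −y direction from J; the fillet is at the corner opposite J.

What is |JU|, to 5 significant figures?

43.598

J and D share the same x with |JD| = 51.0 and D on the −y side, so D = (0.0000, -51.000). The virtual corner opposite J is at (36.800, -51.000). Tangency of A1 to ZT means the radius UT is perpendicular to ZT and since A1 is tangent to VD there, UV ⟂ VD, with radius 13.9, so the center U sits 13.9 in from both sides at U = (22.900, -37.100). Then |JU| = |U − J| = 43.598.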